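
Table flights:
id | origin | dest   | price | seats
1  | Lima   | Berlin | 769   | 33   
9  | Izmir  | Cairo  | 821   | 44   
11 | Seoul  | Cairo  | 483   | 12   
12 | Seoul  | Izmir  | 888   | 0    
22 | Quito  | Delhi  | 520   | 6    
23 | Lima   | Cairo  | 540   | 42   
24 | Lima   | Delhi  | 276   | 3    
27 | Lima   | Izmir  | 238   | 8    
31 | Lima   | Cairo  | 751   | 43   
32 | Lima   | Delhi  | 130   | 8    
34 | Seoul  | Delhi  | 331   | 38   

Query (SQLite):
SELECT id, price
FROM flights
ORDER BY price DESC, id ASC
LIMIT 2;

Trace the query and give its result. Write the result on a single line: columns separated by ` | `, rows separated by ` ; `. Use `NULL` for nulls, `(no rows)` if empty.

Sort by price desc, tiebreak id asc: (888, id=12), (821, id=9), (769, id=1), (751, id=31), (540, id=23) …. Take first 2.

12 | 888 ; 9 | 821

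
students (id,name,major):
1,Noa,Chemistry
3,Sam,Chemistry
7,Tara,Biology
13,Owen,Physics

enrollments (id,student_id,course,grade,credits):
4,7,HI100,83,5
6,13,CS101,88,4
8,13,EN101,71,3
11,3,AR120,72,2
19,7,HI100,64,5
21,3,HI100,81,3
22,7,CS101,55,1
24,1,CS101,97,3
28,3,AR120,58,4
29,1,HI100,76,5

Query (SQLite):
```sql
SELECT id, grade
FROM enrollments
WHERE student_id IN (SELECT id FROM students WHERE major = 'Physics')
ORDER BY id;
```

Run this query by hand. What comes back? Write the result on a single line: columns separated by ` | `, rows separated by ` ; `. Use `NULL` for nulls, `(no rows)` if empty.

Inner query: students.id where major = 'Physics'.
Outer: keep enrollments rows whose student_id is in that set.
Inner query → {13}

6 | 88 ; 8 | 71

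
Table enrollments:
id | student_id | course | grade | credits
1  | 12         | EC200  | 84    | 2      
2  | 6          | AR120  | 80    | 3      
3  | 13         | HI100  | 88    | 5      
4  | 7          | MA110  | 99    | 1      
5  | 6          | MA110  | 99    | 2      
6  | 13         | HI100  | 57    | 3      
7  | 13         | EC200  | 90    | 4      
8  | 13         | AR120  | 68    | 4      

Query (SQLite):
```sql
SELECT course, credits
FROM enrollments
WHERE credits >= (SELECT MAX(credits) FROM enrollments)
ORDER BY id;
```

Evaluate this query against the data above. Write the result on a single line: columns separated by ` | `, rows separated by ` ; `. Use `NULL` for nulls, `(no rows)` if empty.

Scalar subquery: MAX(credits) over all enrollments rows = 5.
Keep rows where credits >= that value.

HI100 | 5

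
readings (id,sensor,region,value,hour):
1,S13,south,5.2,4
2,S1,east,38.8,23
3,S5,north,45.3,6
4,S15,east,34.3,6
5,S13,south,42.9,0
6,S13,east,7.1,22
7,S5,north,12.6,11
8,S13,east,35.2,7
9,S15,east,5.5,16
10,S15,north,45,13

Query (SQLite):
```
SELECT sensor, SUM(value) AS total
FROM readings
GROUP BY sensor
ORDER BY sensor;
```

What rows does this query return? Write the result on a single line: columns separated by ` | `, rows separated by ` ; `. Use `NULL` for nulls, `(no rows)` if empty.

Partition readings by sensor; compute SUM(value) within each group.
  S1: ids {2} → SUM(value)=38.8
  S13: ids {1, 5, 6, 8} → SUM(value)=90.4
  S15: ids {4, 9, 10} → SUM(value)=84.8
  S5: ids {3, 7} → SUM(value)=57.9

S1 | 38.8 ; S13 | 90.4 ; S15 | 84.8 ; S5 | 57.9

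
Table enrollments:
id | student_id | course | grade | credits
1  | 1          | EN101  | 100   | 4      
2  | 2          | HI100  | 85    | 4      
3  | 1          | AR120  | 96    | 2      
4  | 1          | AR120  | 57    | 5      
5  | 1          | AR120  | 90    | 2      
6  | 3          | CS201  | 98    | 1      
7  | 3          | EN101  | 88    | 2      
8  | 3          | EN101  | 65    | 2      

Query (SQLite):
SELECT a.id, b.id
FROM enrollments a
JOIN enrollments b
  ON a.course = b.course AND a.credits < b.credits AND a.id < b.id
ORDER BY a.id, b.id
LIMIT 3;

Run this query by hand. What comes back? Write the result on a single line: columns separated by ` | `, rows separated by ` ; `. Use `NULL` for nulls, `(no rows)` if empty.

3 | 4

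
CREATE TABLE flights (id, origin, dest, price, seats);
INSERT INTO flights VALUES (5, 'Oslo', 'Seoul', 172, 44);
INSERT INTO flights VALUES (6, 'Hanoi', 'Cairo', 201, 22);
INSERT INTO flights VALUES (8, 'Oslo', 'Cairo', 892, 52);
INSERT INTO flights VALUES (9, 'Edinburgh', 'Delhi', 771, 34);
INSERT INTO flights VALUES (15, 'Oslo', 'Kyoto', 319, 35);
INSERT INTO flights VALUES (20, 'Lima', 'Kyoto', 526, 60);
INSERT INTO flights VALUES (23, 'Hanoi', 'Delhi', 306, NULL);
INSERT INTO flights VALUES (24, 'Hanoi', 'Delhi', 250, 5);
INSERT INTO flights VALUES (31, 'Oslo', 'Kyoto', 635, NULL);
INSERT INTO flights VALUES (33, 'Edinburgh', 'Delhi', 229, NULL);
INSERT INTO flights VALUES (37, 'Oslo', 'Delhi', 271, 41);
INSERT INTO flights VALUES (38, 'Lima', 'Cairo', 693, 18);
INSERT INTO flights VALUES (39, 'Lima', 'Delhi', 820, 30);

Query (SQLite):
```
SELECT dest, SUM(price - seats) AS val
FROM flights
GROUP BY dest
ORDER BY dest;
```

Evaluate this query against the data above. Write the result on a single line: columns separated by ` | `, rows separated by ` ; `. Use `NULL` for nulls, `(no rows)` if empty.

Cairo | 1694 ; Delhi | 2002 ; Kyoto | 750 ; Seoul | 128

For each row compute price - seats.
Group by dest; take SUM of the expression per group.
  Cairo: ids {6, 8, 38} → SUM(price - seats)=1694
  Delhi: ids {9, 23, 24, 33, 37, 39} → SUM(price - seats)=2002
  Kyoto: ids {15, 20, 31} → SUM(price - seats)=750
  Seoul: ids {5} → SUM(price - seats)=128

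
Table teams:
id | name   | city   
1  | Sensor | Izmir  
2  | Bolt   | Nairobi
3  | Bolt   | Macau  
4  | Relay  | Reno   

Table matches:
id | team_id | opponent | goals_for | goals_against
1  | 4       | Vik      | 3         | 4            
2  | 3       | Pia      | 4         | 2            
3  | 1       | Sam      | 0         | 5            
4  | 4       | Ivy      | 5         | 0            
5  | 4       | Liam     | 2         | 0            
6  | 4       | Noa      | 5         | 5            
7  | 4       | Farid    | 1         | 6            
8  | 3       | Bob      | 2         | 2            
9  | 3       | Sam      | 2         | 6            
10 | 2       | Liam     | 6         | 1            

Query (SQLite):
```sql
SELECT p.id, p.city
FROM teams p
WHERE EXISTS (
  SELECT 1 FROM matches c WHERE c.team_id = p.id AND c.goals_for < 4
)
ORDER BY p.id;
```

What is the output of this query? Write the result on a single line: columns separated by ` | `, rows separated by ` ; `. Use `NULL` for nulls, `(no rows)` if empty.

For each teams row, check whether any matches with matching team_id has goals_for < 4.
Keep rows where that is true.

1 | Izmir ; 3 | Macau ; 4 | Reno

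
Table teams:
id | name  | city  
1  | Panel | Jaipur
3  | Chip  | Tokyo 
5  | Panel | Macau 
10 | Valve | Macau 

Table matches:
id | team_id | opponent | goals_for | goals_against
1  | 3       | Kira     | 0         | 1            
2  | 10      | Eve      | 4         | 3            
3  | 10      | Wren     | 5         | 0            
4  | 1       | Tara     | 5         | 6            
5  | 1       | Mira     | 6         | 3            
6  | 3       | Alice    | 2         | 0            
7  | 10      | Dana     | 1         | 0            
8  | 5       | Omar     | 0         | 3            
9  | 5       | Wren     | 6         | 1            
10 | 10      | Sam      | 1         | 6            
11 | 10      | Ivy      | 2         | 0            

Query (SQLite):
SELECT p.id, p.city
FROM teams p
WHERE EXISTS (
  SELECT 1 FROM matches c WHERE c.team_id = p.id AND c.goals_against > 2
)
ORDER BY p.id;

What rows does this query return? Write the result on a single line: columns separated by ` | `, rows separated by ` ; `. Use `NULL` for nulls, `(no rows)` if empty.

For each teams row, check whether any matches with matching team_id has goals_against > 2.
Keep rows where that is true.

1 | Jaipur ; 5 | Macau ; 10 | Macau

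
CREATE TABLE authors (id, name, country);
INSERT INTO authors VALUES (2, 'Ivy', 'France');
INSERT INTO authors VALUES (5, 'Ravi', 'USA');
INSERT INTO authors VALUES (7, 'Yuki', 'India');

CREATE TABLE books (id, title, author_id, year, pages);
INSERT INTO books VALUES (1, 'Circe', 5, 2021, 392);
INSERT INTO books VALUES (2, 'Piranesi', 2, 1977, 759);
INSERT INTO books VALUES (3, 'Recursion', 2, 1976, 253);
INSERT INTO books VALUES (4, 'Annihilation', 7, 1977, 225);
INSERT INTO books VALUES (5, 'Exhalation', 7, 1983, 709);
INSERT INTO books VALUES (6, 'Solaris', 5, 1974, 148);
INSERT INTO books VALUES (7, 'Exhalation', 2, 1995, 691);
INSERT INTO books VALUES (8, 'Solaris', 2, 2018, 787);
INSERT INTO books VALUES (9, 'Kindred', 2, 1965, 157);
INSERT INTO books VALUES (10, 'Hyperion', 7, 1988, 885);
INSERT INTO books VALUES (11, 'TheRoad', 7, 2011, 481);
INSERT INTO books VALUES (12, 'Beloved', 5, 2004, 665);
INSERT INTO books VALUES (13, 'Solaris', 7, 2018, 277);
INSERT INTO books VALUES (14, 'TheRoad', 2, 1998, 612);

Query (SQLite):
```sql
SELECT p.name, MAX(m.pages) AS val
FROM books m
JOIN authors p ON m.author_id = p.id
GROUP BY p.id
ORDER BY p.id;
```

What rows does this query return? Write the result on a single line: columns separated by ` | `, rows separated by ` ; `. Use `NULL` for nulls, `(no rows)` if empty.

Join each books row to its authors via author_id.
Group joined rows by authors.id; compute MAX(m.pages) per group.
  2: ids {2, 3, 7, 8, 9, 14} → MAX(m.pages)=787
  5: ids {1, 6, 12} → MAX(m.pages)=665
  7: ids {4, 5, 10, 11, 13} → MAX(m.pages)=885

Ivy | 787 ; Ravi | 665 ; Yuki | 885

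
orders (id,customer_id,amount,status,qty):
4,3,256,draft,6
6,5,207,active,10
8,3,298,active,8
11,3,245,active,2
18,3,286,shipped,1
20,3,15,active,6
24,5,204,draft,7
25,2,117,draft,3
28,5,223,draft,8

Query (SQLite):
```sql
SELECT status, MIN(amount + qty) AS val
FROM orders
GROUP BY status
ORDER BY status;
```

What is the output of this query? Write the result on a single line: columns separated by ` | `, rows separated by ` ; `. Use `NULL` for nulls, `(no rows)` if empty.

active | 21 ; draft | 120 ; shipped | 287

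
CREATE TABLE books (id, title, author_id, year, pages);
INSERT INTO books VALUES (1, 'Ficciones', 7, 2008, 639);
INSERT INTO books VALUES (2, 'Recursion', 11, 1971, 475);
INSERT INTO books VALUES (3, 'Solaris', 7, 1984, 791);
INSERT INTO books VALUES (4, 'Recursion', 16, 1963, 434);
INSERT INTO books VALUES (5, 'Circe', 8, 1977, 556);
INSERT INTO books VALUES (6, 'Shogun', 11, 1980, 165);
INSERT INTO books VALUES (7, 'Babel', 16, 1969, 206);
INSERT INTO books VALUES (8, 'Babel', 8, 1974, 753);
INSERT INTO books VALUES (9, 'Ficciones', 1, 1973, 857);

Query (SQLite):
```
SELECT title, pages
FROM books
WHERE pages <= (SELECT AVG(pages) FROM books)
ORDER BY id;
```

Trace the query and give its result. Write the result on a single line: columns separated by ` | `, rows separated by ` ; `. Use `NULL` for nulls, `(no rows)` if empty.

Scalar subquery: AVG(pages) over all books rows = 541.777778 (≈; comparison uses full precision).
Keep rows where pages <= that value.

Recursion | 475 ; Recursion | 434 ; Shogun | 165 ; Babel | 206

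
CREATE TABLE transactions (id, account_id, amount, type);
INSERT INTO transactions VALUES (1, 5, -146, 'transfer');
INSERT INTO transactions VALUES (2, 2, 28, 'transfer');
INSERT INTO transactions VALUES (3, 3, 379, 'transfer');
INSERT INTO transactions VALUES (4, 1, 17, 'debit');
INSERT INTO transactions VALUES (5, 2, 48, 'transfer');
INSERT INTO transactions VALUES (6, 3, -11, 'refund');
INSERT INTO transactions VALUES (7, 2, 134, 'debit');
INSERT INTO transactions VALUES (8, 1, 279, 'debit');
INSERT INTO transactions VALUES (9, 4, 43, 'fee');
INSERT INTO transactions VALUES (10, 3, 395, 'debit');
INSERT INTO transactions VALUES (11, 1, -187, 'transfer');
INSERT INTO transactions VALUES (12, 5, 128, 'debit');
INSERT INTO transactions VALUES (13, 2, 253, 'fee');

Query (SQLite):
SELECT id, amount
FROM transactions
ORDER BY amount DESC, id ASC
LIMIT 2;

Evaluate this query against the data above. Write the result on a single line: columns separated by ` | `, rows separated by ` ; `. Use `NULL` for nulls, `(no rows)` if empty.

10 | 395 ; 3 | 379

Sort by amount desc, tiebreak id asc: (395, id=10), (379, id=3), (279, id=8), (253, id=13), (134, id=7) …. Take first 2.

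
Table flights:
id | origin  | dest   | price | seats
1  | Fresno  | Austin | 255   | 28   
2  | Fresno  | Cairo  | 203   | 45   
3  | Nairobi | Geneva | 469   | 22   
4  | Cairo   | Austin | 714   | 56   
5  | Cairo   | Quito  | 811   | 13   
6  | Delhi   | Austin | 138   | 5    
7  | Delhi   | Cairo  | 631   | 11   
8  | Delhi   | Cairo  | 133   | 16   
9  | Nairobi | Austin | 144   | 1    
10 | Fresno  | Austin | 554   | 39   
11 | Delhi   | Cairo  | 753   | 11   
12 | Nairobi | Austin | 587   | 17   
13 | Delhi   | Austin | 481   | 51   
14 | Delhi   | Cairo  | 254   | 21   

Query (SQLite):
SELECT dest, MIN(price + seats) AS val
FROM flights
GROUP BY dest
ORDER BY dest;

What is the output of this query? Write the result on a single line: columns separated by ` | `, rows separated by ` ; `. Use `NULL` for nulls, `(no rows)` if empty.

Austin | 143 ; Cairo | 149 ; Geneva | 491 ; Quito | 824

For each row compute price + seats.
Group by dest; take MIN of the expression per group.
  Austin: ids {1, 4, 6, 9, 10, 12, 13} → MIN(price + seats)=143
  Cairo: ids {2, 7, 8, 11, 14} → MIN(price + seats)=149
  Geneva: ids {3} → MIN(price + seats)=491
  Quito: ids {5} → MIN(price + seats)=824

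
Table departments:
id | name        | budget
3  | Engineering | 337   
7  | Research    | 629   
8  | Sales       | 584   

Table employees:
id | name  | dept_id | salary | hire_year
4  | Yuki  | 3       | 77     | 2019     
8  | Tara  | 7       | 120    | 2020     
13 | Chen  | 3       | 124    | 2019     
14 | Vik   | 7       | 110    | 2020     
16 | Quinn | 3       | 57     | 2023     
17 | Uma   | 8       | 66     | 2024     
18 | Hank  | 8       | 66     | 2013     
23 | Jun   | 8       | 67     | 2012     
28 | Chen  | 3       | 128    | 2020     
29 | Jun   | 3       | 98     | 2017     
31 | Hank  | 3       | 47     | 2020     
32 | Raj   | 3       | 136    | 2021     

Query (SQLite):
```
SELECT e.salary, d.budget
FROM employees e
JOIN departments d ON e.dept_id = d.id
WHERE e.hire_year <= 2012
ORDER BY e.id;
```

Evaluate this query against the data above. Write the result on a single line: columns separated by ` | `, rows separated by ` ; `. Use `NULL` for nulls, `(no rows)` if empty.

67 | 584

Each employees row matches the departments row where dept_id = departments.id.
Then keep rows with e.hire_year <= 2012.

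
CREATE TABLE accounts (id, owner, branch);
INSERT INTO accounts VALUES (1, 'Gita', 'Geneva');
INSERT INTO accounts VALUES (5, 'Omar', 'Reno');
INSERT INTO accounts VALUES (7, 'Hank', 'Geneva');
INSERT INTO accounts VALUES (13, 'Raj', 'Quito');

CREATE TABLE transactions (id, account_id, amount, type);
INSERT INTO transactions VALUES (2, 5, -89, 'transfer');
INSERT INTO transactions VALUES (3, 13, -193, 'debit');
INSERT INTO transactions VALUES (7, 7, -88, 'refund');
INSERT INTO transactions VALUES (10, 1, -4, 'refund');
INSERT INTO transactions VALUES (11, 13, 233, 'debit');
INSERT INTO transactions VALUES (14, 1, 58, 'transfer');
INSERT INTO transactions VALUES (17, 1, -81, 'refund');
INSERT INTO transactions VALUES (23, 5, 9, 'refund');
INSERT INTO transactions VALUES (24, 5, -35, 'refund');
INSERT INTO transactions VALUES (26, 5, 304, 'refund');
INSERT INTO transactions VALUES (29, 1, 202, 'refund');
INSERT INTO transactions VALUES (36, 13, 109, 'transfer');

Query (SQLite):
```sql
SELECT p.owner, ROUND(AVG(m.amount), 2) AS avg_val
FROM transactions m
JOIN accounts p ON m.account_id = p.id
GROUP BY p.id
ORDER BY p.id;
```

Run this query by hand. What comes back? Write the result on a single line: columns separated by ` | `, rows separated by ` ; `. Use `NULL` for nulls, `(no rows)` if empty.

Gita | 43.75 ; Omar | 47.25 ; Hank | -88 ; Raj | 49.67

Join each transactions row to its accounts via account_id.
Group joined rows by accounts.id; compute ROUND(AVG(m.amount), 2) per group.
  1: ids {10, 14, 17, 29} → ROUND(AVG(m.amount), 2)=43.75
  5: ids {2, 23, 24, 26} → ROUND(AVG(m.amount), 2)=47.25
  7: ids {7} → ROUND(AVG(m.amount), 2)=-88
  13: ids {3, 11, 36} → ROUND(AVG(m.amount), 2)=49.67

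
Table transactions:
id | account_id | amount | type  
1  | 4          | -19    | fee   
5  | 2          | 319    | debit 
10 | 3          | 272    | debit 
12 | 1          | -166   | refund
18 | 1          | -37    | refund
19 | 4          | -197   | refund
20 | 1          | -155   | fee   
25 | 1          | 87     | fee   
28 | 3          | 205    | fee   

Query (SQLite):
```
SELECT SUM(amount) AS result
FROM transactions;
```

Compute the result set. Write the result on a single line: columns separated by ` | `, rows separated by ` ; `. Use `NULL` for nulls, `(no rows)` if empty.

309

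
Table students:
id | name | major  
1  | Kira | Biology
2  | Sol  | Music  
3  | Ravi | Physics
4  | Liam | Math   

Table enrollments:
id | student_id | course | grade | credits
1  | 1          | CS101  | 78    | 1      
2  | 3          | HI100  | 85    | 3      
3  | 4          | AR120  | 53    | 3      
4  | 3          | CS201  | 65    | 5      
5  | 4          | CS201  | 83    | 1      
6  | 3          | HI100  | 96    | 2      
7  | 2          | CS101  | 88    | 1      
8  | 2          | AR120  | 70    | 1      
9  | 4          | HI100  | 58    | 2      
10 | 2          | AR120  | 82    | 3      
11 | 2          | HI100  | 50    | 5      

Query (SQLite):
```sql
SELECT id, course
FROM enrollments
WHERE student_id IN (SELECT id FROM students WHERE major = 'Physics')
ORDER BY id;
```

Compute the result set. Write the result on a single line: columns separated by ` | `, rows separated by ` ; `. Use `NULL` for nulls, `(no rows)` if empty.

2 | HI100 ; 4 | CS201 ; 6 | HI100

Inner query: students.id where major = 'Physics'.
Outer: keep enrollments rows whose student_id is in that set.
Inner query → {3}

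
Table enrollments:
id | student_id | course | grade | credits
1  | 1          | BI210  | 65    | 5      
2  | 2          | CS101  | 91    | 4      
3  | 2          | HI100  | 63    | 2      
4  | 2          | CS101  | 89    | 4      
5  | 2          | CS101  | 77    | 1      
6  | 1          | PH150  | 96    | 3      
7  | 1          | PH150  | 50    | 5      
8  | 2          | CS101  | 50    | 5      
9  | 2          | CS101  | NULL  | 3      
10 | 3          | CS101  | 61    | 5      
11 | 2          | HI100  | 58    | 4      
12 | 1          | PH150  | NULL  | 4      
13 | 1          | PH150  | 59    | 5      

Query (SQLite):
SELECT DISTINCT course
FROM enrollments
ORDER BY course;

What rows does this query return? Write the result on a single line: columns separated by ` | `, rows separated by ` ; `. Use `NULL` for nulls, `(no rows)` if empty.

BI210 ; CS101 ; HI100 ; PH150

Collect distinct course values from enrollments.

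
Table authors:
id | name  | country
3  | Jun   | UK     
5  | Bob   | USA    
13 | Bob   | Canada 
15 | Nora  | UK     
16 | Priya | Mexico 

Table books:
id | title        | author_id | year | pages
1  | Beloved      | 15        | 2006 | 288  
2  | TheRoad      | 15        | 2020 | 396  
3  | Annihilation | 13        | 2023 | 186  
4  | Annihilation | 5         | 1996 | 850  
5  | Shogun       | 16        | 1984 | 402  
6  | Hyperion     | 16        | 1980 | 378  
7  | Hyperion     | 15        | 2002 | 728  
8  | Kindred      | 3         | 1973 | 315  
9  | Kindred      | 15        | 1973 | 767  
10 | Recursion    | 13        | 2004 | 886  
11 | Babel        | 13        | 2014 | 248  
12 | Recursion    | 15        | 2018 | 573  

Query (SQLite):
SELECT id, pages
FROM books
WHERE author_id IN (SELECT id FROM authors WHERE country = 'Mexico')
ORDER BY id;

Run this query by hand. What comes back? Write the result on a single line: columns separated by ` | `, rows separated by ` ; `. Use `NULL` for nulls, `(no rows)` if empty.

5 | 402 ; 6 | 378

Inner query: authors.id where country = 'Mexico'.
Outer: keep books rows whose author_id is in that set.
Inner query → {16}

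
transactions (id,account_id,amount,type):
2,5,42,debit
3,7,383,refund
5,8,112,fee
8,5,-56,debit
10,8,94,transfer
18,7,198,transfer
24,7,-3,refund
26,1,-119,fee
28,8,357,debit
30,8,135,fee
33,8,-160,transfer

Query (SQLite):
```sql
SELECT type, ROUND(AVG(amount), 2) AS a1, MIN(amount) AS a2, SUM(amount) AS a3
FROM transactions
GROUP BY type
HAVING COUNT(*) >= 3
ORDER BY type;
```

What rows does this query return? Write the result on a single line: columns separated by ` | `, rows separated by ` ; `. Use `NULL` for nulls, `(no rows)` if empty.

Group transactions by type.
Per group compute: ROUND(AVG(amount), 2), MIN(amount), SUM(amount).
HAVING: drop groups with fewer than 3 rows.
  debit: ids {2, 8, 28} → ROUND(AVG(amount), 2)=114.33, MIN(amount)=-56, SUM(amount)=343
  fee: ids {5, 26, 30} → ROUND(AVG(amount), 2)=42.67, MIN(amount)=-119, SUM(amount)=128
  refund: ids {3, 24} → ROUND(AVG(amount), 2)=190, MIN(amount)=-3, SUM(amount)=380
  transfer: ids {10, 18, 33} → ROUND(AVG(amount), 2)=44, MIN(amount)=-160, SUM(amount)=132

debit | 114.33 | -56 | 343 ; fee | 42.67 | -119 | 128 ; transfer | 44 | -160 | 132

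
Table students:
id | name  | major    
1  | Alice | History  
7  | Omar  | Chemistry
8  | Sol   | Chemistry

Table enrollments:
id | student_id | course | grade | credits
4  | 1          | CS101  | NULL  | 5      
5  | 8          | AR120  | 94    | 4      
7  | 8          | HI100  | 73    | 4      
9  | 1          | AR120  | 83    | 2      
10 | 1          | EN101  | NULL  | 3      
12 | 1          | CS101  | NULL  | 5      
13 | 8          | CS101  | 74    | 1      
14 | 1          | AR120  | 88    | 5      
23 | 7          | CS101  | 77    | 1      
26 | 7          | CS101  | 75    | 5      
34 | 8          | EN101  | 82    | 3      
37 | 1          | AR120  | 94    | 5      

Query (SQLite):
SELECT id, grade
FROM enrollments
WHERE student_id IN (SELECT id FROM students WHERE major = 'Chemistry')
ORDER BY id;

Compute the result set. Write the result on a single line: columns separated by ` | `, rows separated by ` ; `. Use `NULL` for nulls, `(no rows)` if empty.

5 | 94 ; 7 | 73 ; 13 | 74 ; 23 | 77 ; 26 | 75 ; 34 | 82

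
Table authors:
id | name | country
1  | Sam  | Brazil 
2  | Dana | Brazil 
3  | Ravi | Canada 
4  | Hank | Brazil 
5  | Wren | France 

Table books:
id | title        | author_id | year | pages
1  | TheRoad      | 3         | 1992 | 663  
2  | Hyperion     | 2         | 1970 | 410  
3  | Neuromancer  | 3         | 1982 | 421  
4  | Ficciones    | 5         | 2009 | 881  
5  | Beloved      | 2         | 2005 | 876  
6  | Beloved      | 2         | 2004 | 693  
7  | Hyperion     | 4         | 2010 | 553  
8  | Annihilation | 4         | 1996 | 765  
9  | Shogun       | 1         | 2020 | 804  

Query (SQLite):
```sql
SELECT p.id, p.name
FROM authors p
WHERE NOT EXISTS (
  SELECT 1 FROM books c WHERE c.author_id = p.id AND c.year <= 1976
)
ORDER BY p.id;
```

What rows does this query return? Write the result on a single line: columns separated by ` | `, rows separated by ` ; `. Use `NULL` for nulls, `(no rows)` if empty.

For each authors row, check whether any books with matching author_id has year <= 1976.
Keep rows where that is false.

1 | Sam ; 3 | Ravi ; 4 | Hank ; 5 | Wren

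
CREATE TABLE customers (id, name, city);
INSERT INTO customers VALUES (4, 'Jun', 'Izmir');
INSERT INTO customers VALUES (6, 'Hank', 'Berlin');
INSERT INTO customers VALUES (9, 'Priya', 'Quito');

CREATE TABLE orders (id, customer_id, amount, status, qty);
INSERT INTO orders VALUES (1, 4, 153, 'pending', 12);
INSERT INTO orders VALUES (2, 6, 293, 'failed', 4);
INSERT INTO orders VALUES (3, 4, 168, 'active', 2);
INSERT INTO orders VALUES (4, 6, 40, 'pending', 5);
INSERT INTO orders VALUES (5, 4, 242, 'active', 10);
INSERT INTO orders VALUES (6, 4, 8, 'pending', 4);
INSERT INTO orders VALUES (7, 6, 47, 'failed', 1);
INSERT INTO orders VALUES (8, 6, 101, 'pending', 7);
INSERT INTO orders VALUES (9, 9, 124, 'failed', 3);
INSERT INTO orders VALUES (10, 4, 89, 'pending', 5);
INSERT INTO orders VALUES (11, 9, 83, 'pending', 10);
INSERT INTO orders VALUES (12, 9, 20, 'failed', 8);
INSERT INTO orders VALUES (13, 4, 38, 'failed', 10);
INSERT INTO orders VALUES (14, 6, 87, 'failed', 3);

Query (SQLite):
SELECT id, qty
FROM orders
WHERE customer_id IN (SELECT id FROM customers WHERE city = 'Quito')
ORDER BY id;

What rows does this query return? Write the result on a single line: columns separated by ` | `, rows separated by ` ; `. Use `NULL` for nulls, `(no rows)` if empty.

Inner query: customers.id where city = 'Quito'.
Outer: keep orders rows whose customer_id is in that set.
Inner query → {9}

9 | 3 ; 11 | 10 ; 12 | 8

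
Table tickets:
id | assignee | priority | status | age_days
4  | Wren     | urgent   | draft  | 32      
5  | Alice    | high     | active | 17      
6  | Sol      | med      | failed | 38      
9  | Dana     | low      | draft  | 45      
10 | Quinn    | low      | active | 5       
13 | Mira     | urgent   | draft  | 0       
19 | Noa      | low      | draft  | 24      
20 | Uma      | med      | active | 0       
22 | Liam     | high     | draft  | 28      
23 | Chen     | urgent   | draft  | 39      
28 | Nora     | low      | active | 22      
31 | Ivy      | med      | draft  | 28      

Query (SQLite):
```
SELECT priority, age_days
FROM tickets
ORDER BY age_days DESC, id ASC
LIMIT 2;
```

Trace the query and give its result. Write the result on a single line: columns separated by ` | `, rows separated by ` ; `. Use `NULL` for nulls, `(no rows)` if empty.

Sort by age_days desc, tiebreak id asc: (45, id=9), (39, id=23), (38, id=6), (32, id=4), (28, id=22) …. Take first 2.

low | 45 ; urgent | 39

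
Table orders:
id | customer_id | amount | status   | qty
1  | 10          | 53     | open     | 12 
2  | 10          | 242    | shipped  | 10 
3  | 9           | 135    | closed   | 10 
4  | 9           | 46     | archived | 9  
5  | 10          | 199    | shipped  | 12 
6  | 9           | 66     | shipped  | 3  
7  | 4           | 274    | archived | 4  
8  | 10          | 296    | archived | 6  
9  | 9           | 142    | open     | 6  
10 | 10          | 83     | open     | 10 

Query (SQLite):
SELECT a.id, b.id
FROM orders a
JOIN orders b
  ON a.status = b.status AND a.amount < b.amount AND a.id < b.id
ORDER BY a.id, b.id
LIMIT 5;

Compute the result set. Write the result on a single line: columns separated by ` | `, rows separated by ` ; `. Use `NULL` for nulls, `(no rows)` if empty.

Pairs (a,b) with same status, a.amount < b.amount, a.id < b.id.
status groups: archived:{4,7,8} closed:{3} open:{1,9,10} shipped:{2,5,6}
Ordered by (a.id, b.id); first 5.

1 | 9 ; 1 | 10 ; 4 | 7 ; 4 | 8 ; 7 | 8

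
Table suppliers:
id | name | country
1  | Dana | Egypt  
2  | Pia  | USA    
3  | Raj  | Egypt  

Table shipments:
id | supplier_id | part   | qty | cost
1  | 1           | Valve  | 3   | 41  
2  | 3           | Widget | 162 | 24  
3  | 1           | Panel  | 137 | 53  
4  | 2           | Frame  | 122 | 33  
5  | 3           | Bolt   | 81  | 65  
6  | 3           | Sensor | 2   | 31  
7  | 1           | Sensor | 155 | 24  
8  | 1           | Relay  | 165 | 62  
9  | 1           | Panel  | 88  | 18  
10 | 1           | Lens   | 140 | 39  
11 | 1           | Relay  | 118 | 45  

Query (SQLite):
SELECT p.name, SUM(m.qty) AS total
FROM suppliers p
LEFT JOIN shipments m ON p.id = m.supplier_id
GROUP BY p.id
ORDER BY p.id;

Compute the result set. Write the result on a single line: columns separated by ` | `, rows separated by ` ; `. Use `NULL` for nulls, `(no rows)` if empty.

LEFT JOIN keeps every suppliers row; unmatched ones get NULL for shipments columns.
Group by suppliers.id and compute SUM(m.qty). SUM over an all-NULL group is NULL.
  1: ids {1, 3, 7, 8, 9, 10, 11} → SUM(m.qty)=806
  2: ids {4} → SUM(m.qty)=122
  3: ids {2, 5, 6} → SUM(m.qty)=245

Dana | 806 ; Pia | 122 ; Raj | 245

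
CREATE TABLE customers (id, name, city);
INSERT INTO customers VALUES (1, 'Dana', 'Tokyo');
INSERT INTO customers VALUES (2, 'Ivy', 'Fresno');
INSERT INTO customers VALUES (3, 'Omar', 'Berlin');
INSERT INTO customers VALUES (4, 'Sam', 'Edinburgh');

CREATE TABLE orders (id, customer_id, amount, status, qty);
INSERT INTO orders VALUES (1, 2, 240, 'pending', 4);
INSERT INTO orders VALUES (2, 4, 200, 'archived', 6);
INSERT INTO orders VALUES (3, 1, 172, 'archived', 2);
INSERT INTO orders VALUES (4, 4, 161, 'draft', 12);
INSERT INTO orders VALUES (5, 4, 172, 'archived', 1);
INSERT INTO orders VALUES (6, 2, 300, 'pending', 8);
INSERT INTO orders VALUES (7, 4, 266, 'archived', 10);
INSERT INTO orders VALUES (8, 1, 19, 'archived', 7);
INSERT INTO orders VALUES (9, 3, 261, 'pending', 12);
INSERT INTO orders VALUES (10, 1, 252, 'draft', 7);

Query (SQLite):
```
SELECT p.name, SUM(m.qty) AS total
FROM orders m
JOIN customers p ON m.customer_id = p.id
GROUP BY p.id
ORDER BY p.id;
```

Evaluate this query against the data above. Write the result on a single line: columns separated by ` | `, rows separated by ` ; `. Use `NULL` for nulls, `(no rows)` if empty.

Dana | 16 ; Ivy | 12 ; Omar | 12 ; Sam | 29

Join each orders row to its customers via customer_id.
Group joined rows by customers.id; compute SUM(m.qty) per group.
  1: ids {3, 8, 10} → SUM(m.qty)=16
  2: ids {1, 6} → SUM(m.qty)=12
  3: ids {9} → SUM(m.qty)=12
  4: ids {2, 4, 5, 7} → SUM(m.qty)=29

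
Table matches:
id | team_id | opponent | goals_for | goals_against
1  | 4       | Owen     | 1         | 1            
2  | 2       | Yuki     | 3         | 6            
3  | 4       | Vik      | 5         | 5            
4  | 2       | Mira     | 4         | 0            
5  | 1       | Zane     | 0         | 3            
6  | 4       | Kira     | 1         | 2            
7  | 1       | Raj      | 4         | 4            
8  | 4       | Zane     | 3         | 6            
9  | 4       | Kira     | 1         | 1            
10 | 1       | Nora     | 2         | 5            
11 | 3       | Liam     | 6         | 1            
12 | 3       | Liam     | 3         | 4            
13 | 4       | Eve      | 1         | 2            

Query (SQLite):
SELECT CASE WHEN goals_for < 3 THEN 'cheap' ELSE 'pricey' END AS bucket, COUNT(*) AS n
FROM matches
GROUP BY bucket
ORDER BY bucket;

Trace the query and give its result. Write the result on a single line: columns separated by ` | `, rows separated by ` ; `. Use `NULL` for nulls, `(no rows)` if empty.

Bucket rows by goals_for < 3 → 'cheap' else 'pricey'; count each bucket.

cheap | 6 ; pricey | 7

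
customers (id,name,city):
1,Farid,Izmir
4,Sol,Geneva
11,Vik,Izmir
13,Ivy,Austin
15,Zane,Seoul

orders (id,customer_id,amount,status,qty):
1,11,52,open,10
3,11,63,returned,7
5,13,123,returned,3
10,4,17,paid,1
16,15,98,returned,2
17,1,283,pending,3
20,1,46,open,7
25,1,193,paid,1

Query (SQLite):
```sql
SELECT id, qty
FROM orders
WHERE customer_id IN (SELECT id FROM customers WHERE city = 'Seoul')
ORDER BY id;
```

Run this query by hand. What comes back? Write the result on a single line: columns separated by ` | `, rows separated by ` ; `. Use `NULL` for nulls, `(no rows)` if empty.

16 | 2

Inner query: customers.id where city = 'Seoul'.
Outer: keep orders rows whose customer_id is in that set.
Inner query → {15}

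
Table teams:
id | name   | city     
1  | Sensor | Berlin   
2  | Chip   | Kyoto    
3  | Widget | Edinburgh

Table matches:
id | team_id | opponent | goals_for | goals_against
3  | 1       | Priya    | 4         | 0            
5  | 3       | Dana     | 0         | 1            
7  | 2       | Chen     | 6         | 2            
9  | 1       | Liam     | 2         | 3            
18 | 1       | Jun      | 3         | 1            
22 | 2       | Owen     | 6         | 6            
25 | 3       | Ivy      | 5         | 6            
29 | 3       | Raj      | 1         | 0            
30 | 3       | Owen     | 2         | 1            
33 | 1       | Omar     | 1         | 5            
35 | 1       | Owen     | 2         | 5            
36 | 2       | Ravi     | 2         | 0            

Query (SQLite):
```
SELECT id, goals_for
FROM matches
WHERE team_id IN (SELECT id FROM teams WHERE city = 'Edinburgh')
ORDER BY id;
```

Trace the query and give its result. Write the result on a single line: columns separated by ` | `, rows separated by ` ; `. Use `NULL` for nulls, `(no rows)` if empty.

Inner query: teams.id where city = 'Edinburgh'.
Outer: keep matches rows whose team_id is in that set.
Inner query → {3}

5 | 0 ; 25 | 5 ; 29 | 1 ; 30 | 2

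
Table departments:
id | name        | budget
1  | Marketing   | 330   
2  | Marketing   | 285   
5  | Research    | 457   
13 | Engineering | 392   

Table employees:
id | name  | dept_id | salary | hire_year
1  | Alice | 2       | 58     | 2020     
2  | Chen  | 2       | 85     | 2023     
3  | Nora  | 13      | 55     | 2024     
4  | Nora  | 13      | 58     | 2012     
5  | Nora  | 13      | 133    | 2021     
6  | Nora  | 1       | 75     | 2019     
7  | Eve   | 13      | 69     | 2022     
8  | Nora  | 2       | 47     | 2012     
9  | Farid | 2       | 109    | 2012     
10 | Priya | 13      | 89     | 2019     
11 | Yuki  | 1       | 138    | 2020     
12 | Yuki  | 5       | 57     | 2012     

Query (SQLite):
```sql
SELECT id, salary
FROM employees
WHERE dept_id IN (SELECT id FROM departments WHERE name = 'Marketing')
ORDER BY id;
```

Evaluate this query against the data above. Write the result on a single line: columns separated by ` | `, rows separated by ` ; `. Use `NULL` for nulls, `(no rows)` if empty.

1 | 58 ; 2 | 85 ; 6 | 75 ; 8 | 47 ; 9 | 109 ; 11 | 138

Inner query: departments.id where name = 'Marketing'.
Outer: keep employees rows whose dept_id is in that set.
Inner query → {1, 2}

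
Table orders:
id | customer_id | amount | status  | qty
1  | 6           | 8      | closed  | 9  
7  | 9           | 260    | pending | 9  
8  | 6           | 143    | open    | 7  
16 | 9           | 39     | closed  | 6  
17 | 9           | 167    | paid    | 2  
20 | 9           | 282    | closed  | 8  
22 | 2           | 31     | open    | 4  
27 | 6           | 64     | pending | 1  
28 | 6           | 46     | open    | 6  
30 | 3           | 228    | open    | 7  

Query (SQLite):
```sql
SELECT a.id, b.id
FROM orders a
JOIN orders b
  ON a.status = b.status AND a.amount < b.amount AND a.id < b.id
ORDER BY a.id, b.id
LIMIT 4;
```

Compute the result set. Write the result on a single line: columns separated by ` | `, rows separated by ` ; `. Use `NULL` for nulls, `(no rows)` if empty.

1 | 16 ; 1 | 20 ; 8 | 30 ; 16 | 20

Pairs (a,b) with same status, a.amount < b.amount, a.id < b.id.
status groups: closed:{1,16,20} open:{8,22,28,30} paid:{17} pending:{7,27}
Ordered by (a.id, b.id); first 4.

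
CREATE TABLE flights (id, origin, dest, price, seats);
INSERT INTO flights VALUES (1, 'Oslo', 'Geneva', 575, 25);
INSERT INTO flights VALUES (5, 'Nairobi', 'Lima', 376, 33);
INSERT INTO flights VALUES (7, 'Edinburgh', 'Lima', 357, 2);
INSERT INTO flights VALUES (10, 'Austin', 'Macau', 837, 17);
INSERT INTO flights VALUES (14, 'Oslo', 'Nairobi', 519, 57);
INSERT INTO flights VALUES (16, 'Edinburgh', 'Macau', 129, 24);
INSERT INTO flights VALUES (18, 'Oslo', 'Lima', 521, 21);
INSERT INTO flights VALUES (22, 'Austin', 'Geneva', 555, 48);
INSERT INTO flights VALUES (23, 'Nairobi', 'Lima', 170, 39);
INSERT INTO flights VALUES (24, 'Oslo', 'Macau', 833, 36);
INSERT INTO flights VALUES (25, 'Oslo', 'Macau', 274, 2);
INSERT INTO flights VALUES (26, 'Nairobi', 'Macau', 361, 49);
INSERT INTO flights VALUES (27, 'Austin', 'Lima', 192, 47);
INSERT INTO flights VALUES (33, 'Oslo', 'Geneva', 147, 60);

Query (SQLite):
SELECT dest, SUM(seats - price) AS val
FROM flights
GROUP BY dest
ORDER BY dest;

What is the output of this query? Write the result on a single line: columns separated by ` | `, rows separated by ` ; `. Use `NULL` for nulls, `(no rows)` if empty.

For each row compute seats - price.
Group by dest; take SUM of the expression per group.
  Geneva: ids {1, 22, 33} → SUM(seats - price)=-1144
  Lima: ids {5, 7, 18, 23, 27} → SUM(seats - price)=-1474
  Macau: ids {10, 16, 24, 25, 26} → SUM(seats - price)=-2306
  Nairobi: ids {14} → SUM(seats - price)=-462

Geneva | -1144 ; Lima | -1474 ; Macau | -2306 ; Nairobi | -462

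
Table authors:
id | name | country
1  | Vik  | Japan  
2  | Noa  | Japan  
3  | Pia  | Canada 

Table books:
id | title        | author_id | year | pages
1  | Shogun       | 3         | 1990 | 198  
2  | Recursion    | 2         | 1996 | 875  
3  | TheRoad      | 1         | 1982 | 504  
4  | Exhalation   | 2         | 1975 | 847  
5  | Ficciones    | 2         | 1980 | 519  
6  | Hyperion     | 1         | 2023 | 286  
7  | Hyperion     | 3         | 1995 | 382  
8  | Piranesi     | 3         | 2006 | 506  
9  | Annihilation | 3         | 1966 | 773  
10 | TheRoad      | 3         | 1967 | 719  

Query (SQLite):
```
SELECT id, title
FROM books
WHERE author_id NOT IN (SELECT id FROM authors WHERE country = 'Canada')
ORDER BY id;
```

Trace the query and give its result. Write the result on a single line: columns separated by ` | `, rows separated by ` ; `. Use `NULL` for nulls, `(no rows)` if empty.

Inner query: authors.id where country = 'Canada'.
Outer: keep books rows whose author_id is not in that set.
Inner query → {3}

2 | Recursion ; 3 | TheRoad ; 4 | Exhalation ; 5 | Ficciones ; 6 | Hyperion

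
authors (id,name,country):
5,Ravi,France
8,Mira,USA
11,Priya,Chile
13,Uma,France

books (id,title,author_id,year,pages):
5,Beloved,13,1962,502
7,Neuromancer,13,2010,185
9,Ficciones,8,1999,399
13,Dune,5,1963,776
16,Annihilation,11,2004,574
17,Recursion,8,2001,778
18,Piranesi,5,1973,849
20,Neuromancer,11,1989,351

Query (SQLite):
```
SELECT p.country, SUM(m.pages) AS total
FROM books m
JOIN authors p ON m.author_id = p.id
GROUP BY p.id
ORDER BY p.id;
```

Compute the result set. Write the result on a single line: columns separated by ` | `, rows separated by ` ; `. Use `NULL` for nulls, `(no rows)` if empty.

France | 1625 ; USA | 1177 ; Chile | 925 ; France | 687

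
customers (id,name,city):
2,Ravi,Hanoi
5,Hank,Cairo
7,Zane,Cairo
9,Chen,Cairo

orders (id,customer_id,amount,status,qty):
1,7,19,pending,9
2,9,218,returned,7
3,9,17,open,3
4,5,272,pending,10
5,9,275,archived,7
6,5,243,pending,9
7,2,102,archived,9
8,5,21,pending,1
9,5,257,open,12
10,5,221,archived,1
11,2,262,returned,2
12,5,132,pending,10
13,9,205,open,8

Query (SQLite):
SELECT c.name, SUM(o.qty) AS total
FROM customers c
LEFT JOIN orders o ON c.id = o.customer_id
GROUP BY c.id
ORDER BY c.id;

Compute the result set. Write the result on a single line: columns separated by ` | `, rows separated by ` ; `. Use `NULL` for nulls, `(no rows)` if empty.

LEFT JOIN keeps every customers row; unmatched ones get NULL for orders columns.
Group by customers.id and compute SUM(o.qty). SUM over an all-NULL group is NULL.
  2: ids {7, 11} → SUM(o.qty)=11
  5: ids {4, 6, 8, 9, 10, 12} → SUM(o.qty)=43
  7: ids {1} → SUM(o.qty)=9
  9: ids {2, 3, 5, 13} → SUM(o.qty)=25

Ravi | 11 ; Hank | 43 ; Zane | 9 ; Chen | 25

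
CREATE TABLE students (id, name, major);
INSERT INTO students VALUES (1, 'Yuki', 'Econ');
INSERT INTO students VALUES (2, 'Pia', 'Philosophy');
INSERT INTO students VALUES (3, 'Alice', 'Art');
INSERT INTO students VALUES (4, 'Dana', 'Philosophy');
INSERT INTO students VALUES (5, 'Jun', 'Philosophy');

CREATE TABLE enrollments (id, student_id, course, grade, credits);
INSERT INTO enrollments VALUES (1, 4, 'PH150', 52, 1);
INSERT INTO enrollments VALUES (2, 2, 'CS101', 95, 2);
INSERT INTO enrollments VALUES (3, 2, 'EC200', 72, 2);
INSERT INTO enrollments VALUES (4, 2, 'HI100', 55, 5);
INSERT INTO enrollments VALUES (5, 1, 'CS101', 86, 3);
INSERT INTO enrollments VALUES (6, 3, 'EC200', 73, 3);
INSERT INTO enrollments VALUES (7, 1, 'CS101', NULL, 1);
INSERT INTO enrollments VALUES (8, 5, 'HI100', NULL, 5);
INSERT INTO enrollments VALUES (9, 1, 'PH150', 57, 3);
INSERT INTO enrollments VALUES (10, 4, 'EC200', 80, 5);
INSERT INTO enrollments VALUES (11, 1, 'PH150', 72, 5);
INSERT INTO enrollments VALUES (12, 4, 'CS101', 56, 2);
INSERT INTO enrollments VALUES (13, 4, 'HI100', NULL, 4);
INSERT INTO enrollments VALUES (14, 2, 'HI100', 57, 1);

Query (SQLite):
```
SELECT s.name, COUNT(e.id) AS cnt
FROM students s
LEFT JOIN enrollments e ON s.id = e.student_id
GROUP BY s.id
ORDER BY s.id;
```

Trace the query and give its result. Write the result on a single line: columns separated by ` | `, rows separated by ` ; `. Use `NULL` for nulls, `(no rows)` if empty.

Yuki | 4 ; Pia | 4 ; Alice | 1 ; Dana | 4 ; Jun | 1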